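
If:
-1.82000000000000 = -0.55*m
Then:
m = 3.31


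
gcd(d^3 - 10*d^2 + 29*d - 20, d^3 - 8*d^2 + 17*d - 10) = d^2 - 6*d + 5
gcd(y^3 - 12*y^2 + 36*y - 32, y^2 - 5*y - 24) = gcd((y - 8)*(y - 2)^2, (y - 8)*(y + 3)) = y - 8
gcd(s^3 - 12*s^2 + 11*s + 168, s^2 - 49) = s - 7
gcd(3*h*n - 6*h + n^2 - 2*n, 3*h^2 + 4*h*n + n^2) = 3*h + n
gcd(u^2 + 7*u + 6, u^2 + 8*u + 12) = u + 6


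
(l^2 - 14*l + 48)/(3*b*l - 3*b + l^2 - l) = (l^2 - 14*l + 48)/(3*b*l - 3*b + l^2 - l)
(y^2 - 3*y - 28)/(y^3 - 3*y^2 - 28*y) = 1/y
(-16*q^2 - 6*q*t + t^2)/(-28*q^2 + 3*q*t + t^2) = (-16*q^2 - 6*q*t + t^2)/(-28*q^2 + 3*q*t + t^2)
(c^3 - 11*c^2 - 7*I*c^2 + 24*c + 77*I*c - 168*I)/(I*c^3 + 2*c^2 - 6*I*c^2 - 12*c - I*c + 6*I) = (-I*c^3 + c^2*(-7 + 11*I) + c*(77 - 24*I) - 168)/(c^3 - 2*c^2*(3 + I) + c*(-1 + 12*I) + 6)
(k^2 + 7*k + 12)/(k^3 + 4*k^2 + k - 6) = (k + 4)/(k^2 + k - 2)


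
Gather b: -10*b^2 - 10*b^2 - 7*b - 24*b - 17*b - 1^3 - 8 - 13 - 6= -20*b^2 - 48*b - 28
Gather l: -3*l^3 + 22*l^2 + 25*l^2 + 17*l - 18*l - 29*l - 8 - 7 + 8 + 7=-3*l^3 + 47*l^2 - 30*l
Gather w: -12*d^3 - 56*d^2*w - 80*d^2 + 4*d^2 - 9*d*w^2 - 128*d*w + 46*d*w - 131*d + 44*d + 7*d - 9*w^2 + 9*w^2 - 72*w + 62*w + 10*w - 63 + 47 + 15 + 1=-12*d^3 - 76*d^2 - 9*d*w^2 - 80*d + w*(-56*d^2 - 82*d)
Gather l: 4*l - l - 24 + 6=3*l - 18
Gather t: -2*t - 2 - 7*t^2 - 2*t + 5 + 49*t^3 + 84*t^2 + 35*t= 49*t^3 + 77*t^2 + 31*t + 3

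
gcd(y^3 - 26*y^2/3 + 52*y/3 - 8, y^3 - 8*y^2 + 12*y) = y^2 - 8*y + 12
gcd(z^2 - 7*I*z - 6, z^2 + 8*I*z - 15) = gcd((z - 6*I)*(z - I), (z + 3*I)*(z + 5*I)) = 1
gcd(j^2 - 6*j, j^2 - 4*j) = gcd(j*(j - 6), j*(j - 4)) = j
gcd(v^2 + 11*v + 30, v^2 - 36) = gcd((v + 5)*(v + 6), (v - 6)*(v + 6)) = v + 6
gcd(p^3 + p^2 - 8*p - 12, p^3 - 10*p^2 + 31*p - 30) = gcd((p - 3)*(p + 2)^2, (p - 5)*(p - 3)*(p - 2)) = p - 3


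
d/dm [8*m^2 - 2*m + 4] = 16*m - 2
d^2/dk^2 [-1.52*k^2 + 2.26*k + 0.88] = -3.04000000000000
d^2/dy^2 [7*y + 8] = 0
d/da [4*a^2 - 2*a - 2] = 8*a - 2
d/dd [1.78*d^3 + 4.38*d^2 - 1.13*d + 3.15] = 5.34*d^2 + 8.76*d - 1.13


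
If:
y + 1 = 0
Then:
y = -1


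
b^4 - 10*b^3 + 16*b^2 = b^2*(b - 8)*(b - 2)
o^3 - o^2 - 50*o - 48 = (o - 8)*(o + 1)*(o + 6)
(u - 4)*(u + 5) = u^2 + u - 20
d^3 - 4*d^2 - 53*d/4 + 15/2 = (d - 6)*(d - 1/2)*(d + 5/2)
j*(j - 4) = j^2 - 4*j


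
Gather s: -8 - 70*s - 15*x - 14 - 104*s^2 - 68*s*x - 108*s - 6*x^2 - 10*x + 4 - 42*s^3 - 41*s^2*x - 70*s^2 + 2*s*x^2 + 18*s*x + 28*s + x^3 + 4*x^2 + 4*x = -42*s^3 + s^2*(-41*x - 174) + s*(2*x^2 - 50*x - 150) + x^3 - 2*x^2 - 21*x - 18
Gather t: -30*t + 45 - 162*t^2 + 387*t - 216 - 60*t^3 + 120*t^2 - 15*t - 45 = -60*t^3 - 42*t^2 + 342*t - 216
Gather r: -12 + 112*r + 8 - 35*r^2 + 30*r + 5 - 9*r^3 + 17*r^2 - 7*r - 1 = -9*r^3 - 18*r^2 + 135*r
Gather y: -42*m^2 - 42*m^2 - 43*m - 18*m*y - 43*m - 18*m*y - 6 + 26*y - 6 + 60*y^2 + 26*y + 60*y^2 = -84*m^2 - 86*m + 120*y^2 + y*(52 - 36*m) - 12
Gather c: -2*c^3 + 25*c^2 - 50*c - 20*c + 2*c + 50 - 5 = -2*c^3 + 25*c^2 - 68*c + 45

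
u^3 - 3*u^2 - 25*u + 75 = (u - 5)*(u - 3)*(u + 5)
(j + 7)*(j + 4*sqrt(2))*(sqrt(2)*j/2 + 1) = sqrt(2)*j^3/2 + 7*sqrt(2)*j^2/2 + 5*j^2 + 4*sqrt(2)*j + 35*j + 28*sqrt(2)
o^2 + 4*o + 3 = (o + 1)*(o + 3)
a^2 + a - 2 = (a - 1)*(a + 2)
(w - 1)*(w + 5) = w^2 + 4*w - 5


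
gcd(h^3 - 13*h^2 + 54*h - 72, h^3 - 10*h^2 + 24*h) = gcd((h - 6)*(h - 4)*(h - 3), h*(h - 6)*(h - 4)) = h^2 - 10*h + 24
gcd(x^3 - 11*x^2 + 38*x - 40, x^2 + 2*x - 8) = x - 2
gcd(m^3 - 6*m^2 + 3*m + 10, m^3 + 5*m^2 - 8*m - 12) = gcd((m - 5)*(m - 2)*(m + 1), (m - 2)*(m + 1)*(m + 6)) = m^2 - m - 2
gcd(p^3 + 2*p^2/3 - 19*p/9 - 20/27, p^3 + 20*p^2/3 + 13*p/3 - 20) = p - 4/3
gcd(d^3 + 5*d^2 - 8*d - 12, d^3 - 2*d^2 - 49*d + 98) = d - 2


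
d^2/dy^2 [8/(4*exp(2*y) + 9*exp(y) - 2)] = 8*(2*(8*exp(y) + 9)^2*exp(y) - (16*exp(y) + 9)*(4*exp(2*y) + 9*exp(y) - 2))*exp(y)/(4*exp(2*y) + 9*exp(y) - 2)^3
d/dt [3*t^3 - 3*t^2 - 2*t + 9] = 9*t^2 - 6*t - 2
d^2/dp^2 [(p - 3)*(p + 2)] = 2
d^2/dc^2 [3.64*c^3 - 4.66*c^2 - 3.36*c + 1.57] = 21.84*c - 9.32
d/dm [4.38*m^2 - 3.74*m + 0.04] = 8.76*m - 3.74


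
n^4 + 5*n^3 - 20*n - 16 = (n - 2)*(n + 1)*(n + 2)*(n + 4)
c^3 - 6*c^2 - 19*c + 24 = (c - 8)*(c - 1)*(c + 3)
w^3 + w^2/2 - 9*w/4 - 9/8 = (w - 3/2)*(w + 1/2)*(w + 3/2)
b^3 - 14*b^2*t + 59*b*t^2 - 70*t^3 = (b - 7*t)*(b - 5*t)*(b - 2*t)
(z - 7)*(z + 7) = z^2 - 49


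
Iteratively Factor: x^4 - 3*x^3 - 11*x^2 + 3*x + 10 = (x + 1)*(x^3 - 4*x^2 - 7*x + 10) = (x - 1)*(x + 1)*(x^2 - 3*x - 10) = (x - 5)*(x - 1)*(x + 1)*(x + 2)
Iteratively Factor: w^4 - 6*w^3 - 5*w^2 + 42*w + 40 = (w - 5)*(w^3 - w^2 - 10*w - 8) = (w - 5)*(w + 1)*(w^2 - 2*w - 8) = (w - 5)*(w - 4)*(w + 1)*(w + 2)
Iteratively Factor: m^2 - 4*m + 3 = (m - 1)*(m - 3)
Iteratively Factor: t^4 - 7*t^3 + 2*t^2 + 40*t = (t - 4)*(t^3 - 3*t^2 - 10*t) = (t - 5)*(t - 4)*(t^2 + 2*t) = (t - 5)*(t - 4)*(t + 2)*(t)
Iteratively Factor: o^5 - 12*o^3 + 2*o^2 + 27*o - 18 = (o + 3)*(o^4 - 3*o^3 - 3*o^2 + 11*o - 6) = (o - 1)*(o + 3)*(o^3 - 2*o^2 - 5*o + 6) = (o - 3)*(o - 1)*(o + 3)*(o^2 + o - 2) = (o - 3)*(o - 1)^2*(o + 3)*(o + 2)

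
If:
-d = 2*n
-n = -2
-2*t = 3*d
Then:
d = -4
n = 2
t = 6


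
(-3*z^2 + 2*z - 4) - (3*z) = -3*z^2 - z - 4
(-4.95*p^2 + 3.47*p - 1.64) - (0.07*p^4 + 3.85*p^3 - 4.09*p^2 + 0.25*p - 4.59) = -0.07*p^4 - 3.85*p^3 - 0.86*p^2 + 3.22*p + 2.95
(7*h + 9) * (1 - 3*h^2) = -21*h^3 - 27*h^2 + 7*h + 9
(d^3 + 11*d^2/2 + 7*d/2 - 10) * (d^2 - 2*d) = d^5 + 7*d^4/2 - 15*d^3/2 - 17*d^2 + 20*d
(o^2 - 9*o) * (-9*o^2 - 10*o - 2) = -9*o^4 + 71*o^3 + 88*o^2 + 18*o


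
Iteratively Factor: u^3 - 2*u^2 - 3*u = (u)*(u^2 - 2*u - 3) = u*(u - 3)*(u + 1)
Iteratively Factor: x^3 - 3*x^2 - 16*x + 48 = (x - 3)*(x^2 - 16) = (x - 4)*(x - 3)*(x + 4)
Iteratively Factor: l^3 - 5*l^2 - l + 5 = (l - 5)*(l^2 - 1) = (l - 5)*(l + 1)*(l - 1)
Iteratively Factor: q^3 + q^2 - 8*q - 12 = (q + 2)*(q^2 - q - 6) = (q + 2)^2*(q - 3)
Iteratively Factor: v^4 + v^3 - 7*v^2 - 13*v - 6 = (v + 1)*(v^3 - 7*v - 6) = (v + 1)*(v + 2)*(v^2 - 2*v - 3) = (v - 3)*(v + 1)*(v + 2)*(v + 1)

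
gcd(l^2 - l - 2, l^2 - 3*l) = 1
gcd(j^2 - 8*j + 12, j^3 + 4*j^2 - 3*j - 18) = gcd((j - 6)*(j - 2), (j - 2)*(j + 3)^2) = j - 2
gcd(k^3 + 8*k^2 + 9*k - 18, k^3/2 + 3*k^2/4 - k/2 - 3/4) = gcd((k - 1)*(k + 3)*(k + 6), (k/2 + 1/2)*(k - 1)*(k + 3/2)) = k - 1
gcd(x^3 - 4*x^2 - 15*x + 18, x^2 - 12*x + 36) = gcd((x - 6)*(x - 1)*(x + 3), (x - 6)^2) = x - 6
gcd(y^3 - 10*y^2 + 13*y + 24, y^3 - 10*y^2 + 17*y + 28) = y + 1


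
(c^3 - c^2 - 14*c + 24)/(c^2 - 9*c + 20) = (c^3 - c^2 - 14*c + 24)/(c^2 - 9*c + 20)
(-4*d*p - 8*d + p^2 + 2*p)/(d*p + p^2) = (-4*d*p - 8*d + p^2 + 2*p)/(p*(d + p))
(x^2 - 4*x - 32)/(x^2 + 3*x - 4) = (x - 8)/(x - 1)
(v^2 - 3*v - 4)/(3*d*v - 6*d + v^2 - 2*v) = (v^2 - 3*v - 4)/(3*d*v - 6*d + v^2 - 2*v)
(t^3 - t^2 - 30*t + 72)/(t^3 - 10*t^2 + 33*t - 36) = (t + 6)/(t - 3)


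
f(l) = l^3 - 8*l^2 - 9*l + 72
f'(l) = 3*l^2 - 16*l - 9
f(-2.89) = 7.06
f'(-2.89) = 62.30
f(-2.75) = 15.45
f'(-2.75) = 57.69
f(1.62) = 40.68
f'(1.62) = -27.05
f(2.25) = 22.64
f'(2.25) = -29.81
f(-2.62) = 22.68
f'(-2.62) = 53.51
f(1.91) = 32.59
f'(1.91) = -28.62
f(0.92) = 57.73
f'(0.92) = -21.18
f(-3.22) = -15.35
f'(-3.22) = 73.63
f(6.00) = -54.00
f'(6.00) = 3.00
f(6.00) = -54.00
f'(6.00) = 3.00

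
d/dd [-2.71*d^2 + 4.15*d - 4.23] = 4.15 - 5.42*d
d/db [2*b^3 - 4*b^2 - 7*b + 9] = 6*b^2 - 8*b - 7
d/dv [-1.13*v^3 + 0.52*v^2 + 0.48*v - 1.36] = -3.39*v^2 + 1.04*v + 0.48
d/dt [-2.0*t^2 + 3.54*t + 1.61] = 3.54 - 4.0*t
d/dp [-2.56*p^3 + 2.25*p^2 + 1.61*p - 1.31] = -7.68*p^2 + 4.5*p + 1.61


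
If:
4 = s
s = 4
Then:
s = 4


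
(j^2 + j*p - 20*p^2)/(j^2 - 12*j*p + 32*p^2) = (-j - 5*p)/(-j + 8*p)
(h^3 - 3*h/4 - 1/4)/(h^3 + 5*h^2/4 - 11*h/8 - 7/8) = 2*(2*h + 1)/(4*h + 7)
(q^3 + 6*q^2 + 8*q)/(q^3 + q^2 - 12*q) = (q + 2)/(q - 3)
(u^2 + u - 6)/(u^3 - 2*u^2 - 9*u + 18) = 1/(u - 3)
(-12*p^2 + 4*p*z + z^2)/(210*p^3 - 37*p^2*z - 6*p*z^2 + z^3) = (-2*p + z)/(35*p^2 - 12*p*z + z^2)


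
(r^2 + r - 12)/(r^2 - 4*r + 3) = (r + 4)/(r - 1)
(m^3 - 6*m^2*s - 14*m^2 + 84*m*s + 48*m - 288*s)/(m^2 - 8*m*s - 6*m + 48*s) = (-m^2 + 6*m*s + 8*m - 48*s)/(-m + 8*s)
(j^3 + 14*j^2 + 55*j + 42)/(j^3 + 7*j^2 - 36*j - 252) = (j + 1)/(j - 6)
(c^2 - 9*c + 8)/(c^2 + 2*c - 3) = (c - 8)/(c + 3)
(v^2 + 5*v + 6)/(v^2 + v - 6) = (v + 2)/(v - 2)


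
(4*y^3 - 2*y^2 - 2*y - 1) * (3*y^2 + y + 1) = 12*y^5 - 2*y^4 - 4*y^3 - 7*y^2 - 3*y - 1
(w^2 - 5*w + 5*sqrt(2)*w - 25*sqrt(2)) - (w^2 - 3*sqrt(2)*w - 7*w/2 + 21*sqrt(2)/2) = -3*w/2 + 8*sqrt(2)*w - 71*sqrt(2)/2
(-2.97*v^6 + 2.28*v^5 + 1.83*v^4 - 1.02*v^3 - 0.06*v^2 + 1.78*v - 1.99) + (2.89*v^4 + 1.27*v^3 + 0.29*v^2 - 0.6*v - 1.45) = -2.97*v^6 + 2.28*v^5 + 4.72*v^4 + 0.25*v^3 + 0.23*v^2 + 1.18*v - 3.44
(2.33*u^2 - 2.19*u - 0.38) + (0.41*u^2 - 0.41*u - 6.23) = 2.74*u^2 - 2.6*u - 6.61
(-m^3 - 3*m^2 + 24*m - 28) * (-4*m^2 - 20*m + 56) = 4*m^5 + 32*m^4 - 92*m^3 - 536*m^2 + 1904*m - 1568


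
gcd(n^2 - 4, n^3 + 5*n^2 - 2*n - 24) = n - 2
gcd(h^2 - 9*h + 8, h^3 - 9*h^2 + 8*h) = h^2 - 9*h + 8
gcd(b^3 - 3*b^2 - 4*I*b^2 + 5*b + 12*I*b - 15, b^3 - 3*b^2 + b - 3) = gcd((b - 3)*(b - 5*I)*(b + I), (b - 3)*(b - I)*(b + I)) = b^2 + b*(-3 + I) - 3*I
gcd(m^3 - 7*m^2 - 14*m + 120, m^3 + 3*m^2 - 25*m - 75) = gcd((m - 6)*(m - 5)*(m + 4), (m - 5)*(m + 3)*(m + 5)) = m - 5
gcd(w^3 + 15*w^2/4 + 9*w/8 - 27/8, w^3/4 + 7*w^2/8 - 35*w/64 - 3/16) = w - 3/4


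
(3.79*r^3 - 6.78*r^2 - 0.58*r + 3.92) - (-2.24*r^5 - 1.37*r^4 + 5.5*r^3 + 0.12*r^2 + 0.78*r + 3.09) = 2.24*r^5 + 1.37*r^4 - 1.71*r^3 - 6.9*r^2 - 1.36*r + 0.83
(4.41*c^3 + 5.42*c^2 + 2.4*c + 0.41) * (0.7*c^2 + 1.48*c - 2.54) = 3.087*c^5 + 10.3208*c^4 - 1.4998*c^3 - 9.9278*c^2 - 5.4892*c - 1.0414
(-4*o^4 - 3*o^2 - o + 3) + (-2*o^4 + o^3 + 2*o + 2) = -6*o^4 + o^3 - 3*o^2 + o + 5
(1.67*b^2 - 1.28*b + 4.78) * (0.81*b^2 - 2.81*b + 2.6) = 1.3527*b^4 - 5.7295*b^3 + 11.8106*b^2 - 16.7598*b + 12.428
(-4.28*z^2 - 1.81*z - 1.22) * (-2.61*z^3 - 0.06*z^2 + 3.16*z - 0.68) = 11.1708*z^5 + 4.9809*z^4 - 10.232*z^3 - 2.736*z^2 - 2.6244*z + 0.8296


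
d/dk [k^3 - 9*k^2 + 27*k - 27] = 3*k^2 - 18*k + 27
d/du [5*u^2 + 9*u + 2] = 10*u + 9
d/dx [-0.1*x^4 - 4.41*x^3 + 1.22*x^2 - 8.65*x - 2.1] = -0.4*x^3 - 13.23*x^2 + 2.44*x - 8.65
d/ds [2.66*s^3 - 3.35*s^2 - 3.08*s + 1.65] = 7.98*s^2 - 6.7*s - 3.08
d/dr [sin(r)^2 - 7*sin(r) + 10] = (2*sin(r) - 7)*cos(r)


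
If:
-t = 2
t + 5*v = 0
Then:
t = -2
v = 2/5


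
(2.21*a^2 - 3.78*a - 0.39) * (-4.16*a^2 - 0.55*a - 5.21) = -9.1936*a^4 + 14.5093*a^3 - 7.8127*a^2 + 19.9083*a + 2.0319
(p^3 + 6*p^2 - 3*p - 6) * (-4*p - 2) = -4*p^4 - 26*p^3 + 30*p + 12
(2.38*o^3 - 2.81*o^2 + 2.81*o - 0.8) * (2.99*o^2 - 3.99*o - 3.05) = 7.1162*o^5 - 17.8981*o^4 + 12.3548*o^3 - 5.0334*o^2 - 5.3785*o + 2.44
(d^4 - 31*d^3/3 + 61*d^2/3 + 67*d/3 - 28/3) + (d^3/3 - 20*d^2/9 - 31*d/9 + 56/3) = d^4 - 10*d^3 + 163*d^2/9 + 170*d/9 + 28/3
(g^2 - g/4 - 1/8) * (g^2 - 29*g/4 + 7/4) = g^4 - 15*g^3/2 + 55*g^2/16 + 15*g/32 - 7/32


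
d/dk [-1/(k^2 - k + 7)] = (2*k - 1)/(k^2 - k + 7)^2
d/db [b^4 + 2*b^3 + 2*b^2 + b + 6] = 4*b^3 + 6*b^2 + 4*b + 1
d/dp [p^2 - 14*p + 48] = 2*p - 14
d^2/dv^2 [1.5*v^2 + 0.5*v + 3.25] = 3.00000000000000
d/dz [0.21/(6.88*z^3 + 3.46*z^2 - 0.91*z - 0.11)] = (-4.3344*z^2 - 1.4532*z + 0.1911)/(6.88*z^3 + 3.46*z^2 - 0.91*z - 0.11)^2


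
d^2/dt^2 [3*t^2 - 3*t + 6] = 6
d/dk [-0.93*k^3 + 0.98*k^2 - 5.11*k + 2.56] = -2.79*k^2 + 1.96*k - 5.11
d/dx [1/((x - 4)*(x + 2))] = 2*(1 - x)/(x^4 - 4*x^3 - 12*x^2 + 32*x + 64)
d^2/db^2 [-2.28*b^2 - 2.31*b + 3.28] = -4.56000000000000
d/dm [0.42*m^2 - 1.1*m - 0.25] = 0.84*m - 1.1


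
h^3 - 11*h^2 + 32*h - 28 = (h - 7)*(h - 2)^2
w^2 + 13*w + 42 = (w + 6)*(w + 7)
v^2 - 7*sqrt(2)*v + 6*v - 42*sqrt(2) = (v + 6)*(v - 7*sqrt(2))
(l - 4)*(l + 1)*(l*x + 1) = l^3*x - 3*l^2*x + l^2 - 4*l*x - 3*l - 4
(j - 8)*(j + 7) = j^2 - j - 56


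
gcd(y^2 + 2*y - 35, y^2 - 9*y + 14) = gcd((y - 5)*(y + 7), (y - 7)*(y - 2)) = 1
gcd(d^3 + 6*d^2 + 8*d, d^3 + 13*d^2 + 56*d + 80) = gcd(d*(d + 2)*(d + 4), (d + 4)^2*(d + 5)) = d + 4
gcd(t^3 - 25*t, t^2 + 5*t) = t^2 + 5*t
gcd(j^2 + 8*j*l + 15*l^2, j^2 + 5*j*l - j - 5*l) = j + 5*l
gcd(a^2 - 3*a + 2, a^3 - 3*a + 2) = a - 1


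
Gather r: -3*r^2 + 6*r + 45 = -3*r^2 + 6*r + 45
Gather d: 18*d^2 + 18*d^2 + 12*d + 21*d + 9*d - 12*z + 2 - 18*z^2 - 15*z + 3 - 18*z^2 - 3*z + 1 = 36*d^2 + 42*d - 36*z^2 - 30*z + 6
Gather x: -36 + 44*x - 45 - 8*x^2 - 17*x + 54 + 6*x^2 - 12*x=-2*x^2 + 15*x - 27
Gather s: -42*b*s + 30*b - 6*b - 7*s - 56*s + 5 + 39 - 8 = 24*b + s*(-42*b - 63) + 36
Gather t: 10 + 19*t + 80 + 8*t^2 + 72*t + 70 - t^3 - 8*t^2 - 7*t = -t^3 + 84*t + 160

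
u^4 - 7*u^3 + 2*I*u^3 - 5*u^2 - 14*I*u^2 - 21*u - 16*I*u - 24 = (u - 8)*(u + 1)*(u - I)*(u + 3*I)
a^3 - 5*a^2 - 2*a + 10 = (a - 5)*(a - sqrt(2))*(a + sqrt(2))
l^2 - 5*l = l*(l - 5)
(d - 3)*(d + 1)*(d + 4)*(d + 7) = d^4 + 9*d^3 + 3*d^2 - 89*d - 84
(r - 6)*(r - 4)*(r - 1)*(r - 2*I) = r^4 - 11*r^3 - 2*I*r^3 + 34*r^2 + 22*I*r^2 - 24*r - 68*I*r + 48*I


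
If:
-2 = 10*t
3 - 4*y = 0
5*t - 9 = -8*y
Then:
No Solution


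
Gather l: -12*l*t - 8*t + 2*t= -12*l*t - 6*t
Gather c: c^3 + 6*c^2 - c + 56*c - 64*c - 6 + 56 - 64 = c^3 + 6*c^2 - 9*c - 14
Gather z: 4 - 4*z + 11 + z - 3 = 12 - 3*z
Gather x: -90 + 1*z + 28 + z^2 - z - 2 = z^2 - 64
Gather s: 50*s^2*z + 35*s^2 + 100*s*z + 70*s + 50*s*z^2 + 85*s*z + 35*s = s^2*(50*z + 35) + s*(50*z^2 + 185*z + 105)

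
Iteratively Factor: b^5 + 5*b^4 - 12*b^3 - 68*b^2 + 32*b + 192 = (b - 2)*(b^4 + 7*b^3 + 2*b^2 - 64*b - 96) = (b - 3)*(b - 2)*(b^3 + 10*b^2 + 32*b + 32) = (b - 3)*(b - 2)*(b + 2)*(b^2 + 8*b + 16) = (b - 3)*(b - 2)*(b + 2)*(b + 4)*(b + 4)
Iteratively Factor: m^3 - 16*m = (m)*(m^2 - 16) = m*(m + 4)*(m - 4)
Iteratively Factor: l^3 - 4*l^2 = (l)*(l^2 - 4*l) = l^2*(l - 4)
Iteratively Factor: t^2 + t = (t + 1)*(t)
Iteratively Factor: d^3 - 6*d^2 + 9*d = (d - 3)*(d^2 - 3*d) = (d - 3)^2*(d)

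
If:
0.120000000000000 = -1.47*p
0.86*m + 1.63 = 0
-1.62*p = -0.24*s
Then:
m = -1.90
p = -0.08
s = -0.55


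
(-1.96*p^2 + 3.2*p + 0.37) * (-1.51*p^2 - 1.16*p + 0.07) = 2.9596*p^4 - 2.5584*p^3 - 4.4079*p^2 - 0.2052*p + 0.0259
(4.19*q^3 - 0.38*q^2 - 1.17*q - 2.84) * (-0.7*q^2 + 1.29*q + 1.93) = -2.933*q^5 + 5.6711*q^4 + 8.4155*q^3 - 0.2547*q^2 - 5.9217*q - 5.4812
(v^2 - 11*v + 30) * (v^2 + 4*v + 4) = v^4 - 7*v^3 - 10*v^2 + 76*v + 120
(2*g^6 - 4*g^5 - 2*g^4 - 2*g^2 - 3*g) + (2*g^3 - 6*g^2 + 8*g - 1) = 2*g^6 - 4*g^5 - 2*g^4 + 2*g^3 - 8*g^2 + 5*g - 1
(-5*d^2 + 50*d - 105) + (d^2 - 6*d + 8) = -4*d^2 + 44*d - 97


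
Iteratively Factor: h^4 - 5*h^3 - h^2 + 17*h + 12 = (h + 1)*(h^3 - 6*h^2 + 5*h + 12) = (h - 3)*(h + 1)*(h^2 - 3*h - 4) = (h - 4)*(h - 3)*(h + 1)*(h + 1)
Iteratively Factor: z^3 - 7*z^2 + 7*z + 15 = (z - 5)*(z^2 - 2*z - 3) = (z - 5)*(z + 1)*(z - 3)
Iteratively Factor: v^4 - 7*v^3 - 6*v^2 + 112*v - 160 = (v - 5)*(v^3 - 2*v^2 - 16*v + 32) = (v - 5)*(v + 4)*(v^2 - 6*v + 8) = (v - 5)*(v - 2)*(v + 4)*(v - 4)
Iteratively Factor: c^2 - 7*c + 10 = (c - 2)*(c - 5)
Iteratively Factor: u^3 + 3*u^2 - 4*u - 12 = (u + 3)*(u^2 - 4) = (u - 2)*(u + 3)*(u + 2)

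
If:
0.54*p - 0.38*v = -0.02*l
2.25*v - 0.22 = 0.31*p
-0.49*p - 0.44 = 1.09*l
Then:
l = -0.45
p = 0.09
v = 0.11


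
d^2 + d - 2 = (d - 1)*(d + 2)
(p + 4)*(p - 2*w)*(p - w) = p^3 - 3*p^2*w + 4*p^2 + 2*p*w^2 - 12*p*w + 8*w^2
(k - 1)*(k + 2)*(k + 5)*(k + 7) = k^4 + 13*k^3 + 45*k^2 + 11*k - 70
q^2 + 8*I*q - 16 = (q + 4*I)^2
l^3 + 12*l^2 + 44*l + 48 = (l + 2)*(l + 4)*(l + 6)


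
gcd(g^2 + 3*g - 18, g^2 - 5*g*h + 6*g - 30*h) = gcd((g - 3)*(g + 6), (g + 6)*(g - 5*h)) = g + 6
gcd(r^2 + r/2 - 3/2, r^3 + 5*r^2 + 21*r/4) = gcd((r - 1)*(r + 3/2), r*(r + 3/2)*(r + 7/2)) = r + 3/2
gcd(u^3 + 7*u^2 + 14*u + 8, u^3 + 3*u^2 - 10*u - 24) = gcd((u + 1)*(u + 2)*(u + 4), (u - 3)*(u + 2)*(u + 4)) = u^2 + 6*u + 8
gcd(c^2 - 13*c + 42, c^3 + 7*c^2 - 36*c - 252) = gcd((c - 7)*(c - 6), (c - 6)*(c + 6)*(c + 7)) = c - 6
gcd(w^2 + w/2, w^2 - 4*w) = w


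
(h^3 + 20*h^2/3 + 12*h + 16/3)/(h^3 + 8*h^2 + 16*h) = (3*h^2 + 8*h + 4)/(3*h*(h + 4))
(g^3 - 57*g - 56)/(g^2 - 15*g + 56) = (g^2 + 8*g + 7)/(g - 7)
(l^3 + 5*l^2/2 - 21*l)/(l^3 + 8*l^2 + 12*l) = (l - 7/2)/(l + 2)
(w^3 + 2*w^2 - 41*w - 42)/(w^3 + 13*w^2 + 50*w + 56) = (w^2 - 5*w - 6)/(w^2 + 6*w + 8)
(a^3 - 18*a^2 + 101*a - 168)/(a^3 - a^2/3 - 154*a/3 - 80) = 3*(a^2 - 10*a + 21)/(3*a^2 + 23*a + 30)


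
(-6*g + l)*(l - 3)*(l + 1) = -6*g*l^2 + 12*g*l + 18*g + l^3 - 2*l^2 - 3*l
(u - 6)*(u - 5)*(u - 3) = u^3 - 14*u^2 + 63*u - 90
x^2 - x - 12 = (x - 4)*(x + 3)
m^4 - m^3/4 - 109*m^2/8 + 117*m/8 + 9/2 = (m - 3)*(m - 3/2)*(m + 1/4)*(m + 4)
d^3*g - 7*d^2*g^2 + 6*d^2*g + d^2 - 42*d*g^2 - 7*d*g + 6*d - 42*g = (d + 6)*(d - 7*g)*(d*g + 1)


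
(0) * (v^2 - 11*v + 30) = 0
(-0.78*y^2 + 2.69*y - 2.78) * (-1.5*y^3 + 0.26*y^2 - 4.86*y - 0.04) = 1.17*y^5 - 4.2378*y^4 + 8.6602*y^3 - 13.765*y^2 + 13.4032*y + 0.1112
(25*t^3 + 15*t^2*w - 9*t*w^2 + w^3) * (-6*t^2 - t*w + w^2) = -150*t^5 - 115*t^4*w + 64*t^3*w^2 + 18*t^2*w^3 - 10*t*w^4 + w^5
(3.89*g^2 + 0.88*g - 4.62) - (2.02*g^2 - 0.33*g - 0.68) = 1.87*g^2 + 1.21*g - 3.94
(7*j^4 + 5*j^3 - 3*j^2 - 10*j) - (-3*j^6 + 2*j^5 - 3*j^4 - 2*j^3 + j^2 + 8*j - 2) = 3*j^6 - 2*j^5 + 10*j^4 + 7*j^3 - 4*j^2 - 18*j + 2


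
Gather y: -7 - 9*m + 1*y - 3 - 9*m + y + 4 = -18*m + 2*y - 6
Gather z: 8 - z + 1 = 9 - z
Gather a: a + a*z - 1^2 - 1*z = a*(z + 1) - z - 1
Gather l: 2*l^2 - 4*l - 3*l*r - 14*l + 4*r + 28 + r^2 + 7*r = 2*l^2 + l*(-3*r - 18) + r^2 + 11*r + 28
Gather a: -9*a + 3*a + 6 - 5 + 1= 2 - 6*a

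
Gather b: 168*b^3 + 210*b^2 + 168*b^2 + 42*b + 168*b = 168*b^3 + 378*b^2 + 210*b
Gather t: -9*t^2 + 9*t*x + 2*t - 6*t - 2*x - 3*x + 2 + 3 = -9*t^2 + t*(9*x - 4) - 5*x + 5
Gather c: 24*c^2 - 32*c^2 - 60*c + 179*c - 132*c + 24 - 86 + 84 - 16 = -8*c^2 - 13*c + 6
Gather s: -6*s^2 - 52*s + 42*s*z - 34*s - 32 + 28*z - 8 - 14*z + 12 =-6*s^2 + s*(42*z - 86) + 14*z - 28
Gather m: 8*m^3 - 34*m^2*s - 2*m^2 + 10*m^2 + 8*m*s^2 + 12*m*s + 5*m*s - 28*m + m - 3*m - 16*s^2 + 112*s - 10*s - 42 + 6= 8*m^3 + m^2*(8 - 34*s) + m*(8*s^2 + 17*s - 30) - 16*s^2 + 102*s - 36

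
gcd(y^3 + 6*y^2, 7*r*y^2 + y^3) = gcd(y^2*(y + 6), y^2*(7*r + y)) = y^2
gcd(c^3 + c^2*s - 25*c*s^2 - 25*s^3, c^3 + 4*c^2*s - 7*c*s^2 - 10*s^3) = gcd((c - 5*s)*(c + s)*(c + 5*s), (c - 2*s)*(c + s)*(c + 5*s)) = c^2 + 6*c*s + 5*s^2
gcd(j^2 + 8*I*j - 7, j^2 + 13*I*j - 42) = j + 7*I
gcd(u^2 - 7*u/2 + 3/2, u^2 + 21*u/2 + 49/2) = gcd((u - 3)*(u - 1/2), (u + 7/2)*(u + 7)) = 1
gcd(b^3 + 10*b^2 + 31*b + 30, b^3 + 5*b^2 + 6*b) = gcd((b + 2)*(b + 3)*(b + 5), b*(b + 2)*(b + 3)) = b^2 + 5*b + 6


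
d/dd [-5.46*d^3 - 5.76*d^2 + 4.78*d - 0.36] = -16.38*d^2 - 11.52*d + 4.78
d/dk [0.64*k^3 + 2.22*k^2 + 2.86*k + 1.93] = 1.92*k^2 + 4.44*k + 2.86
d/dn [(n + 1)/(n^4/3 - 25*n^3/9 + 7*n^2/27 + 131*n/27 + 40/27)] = 27*(-27*n^2 + 168*n - 91)/(81*n^6 - 1512*n^5 + 8694*n^4 - 14568*n^3 + 1561*n^2 + 7280*n + 1600)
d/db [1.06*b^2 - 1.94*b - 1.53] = 2.12*b - 1.94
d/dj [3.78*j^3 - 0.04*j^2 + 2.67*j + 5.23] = 11.34*j^2 - 0.08*j + 2.67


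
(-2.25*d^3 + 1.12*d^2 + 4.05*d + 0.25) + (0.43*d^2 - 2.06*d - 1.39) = -2.25*d^3 + 1.55*d^2 + 1.99*d - 1.14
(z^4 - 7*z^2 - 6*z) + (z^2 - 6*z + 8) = z^4 - 6*z^2 - 12*z + 8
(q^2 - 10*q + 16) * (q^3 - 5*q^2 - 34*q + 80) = q^5 - 15*q^4 + 32*q^3 + 340*q^2 - 1344*q + 1280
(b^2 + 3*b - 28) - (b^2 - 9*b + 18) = 12*b - 46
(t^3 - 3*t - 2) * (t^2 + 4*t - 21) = t^5 + 4*t^4 - 24*t^3 - 14*t^2 + 55*t + 42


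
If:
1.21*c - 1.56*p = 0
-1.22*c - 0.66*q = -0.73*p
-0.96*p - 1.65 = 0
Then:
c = -2.22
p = -1.72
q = 2.20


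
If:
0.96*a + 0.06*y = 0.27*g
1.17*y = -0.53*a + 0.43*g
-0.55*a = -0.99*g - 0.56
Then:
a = -0.18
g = -0.66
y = -0.16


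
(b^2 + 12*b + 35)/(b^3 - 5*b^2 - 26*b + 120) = (b + 7)/(b^2 - 10*b + 24)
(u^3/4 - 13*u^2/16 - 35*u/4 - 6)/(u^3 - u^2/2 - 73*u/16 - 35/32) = 2*(-4*u^3 + 13*u^2 + 140*u + 96)/(-32*u^3 + 16*u^2 + 146*u + 35)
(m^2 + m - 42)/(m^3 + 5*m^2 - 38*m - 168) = 1/(m + 4)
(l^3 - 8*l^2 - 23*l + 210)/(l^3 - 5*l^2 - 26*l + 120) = (l - 7)/(l - 4)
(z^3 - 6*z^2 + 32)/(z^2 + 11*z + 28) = (z^3 - 6*z^2 + 32)/(z^2 + 11*z + 28)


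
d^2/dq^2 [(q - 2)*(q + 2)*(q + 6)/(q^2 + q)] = 6*(-3*q^3 - 24*q^2 - 24*q - 8)/(q^3*(q^3 + 3*q^2 + 3*q + 1))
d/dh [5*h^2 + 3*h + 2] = 10*h + 3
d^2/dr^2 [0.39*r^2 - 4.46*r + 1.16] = 0.780000000000000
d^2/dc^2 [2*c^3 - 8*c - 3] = 12*c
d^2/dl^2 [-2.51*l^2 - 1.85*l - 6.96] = -5.02000000000000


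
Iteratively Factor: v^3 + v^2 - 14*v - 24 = (v - 4)*(v^2 + 5*v + 6) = (v - 4)*(v + 2)*(v + 3)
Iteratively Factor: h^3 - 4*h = (h)*(h^2 - 4) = h*(h - 2)*(h + 2)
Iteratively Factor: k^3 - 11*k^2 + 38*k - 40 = (k - 2)*(k^2 - 9*k + 20) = (k - 4)*(k - 2)*(k - 5)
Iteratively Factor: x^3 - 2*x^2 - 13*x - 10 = (x + 1)*(x^2 - 3*x - 10) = (x + 1)*(x + 2)*(x - 5)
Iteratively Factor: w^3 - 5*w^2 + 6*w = (w - 3)*(w^2 - 2*w) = (w - 3)*(w - 2)*(w)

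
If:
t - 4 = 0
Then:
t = 4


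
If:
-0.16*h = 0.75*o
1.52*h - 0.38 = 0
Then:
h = 0.25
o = -0.05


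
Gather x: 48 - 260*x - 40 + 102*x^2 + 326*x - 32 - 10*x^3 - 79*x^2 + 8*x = -10*x^3 + 23*x^2 + 74*x - 24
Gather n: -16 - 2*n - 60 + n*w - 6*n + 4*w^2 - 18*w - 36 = n*(w - 8) + 4*w^2 - 18*w - 112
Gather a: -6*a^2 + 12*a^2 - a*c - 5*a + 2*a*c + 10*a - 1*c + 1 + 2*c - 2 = 6*a^2 + a*(c + 5) + c - 1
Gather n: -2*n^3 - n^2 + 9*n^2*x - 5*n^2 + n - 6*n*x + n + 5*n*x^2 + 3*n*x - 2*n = -2*n^3 + n^2*(9*x - 6) + n*(5*x^2 - 3*x)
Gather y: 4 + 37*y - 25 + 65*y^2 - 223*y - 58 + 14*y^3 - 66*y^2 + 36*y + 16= 14*y^3 - y^2 - 150*y - 63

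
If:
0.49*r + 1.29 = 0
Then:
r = -2.63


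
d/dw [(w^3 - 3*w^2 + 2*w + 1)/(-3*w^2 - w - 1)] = (-3*w^4 - 2*w^3 + 6*w^2 + 12*w - 1)/(9*w^4 + 6*w^3 + 7*w^2 + 2*w + 1)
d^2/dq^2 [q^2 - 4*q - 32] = 2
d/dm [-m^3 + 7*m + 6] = 7 - 3*m^2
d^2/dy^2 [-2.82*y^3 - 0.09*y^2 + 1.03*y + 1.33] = -16.92*y - 0.18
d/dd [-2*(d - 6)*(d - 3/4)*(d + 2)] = -6*d^2 + 19*d + 18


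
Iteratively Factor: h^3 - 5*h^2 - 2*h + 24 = (h - 3)*(h^2 - 2*h - 8) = (h - 3)*(h + 2)*(h - 4)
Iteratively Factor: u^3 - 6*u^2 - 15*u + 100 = (u - 5)*(u^2 - u - 20) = (u - 5)*(u + 4)*(u - 5)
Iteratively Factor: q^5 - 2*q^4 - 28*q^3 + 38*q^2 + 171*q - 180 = (q - 3)*(q^4 + q^3 - 25*q^2 - 37*q + 60) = (q - 5)*(q - 3)*(q^3 + 6*q^2 + 5*q - 12) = (q - 5)*(q - 3)*(q + 4)*(q^2 + 2*q - 3) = (q - 5)*(q - 3)*(q - 1)*(q + 4)*(q + 3)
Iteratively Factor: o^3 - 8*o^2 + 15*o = (o)*(o^2 - 8*o + 15) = o*(o - 5)*(o - 3)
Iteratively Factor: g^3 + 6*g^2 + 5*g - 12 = (g - 1)*(g^2 + 7*g + 12) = (g - 1)*(g + 3)*(g + 4)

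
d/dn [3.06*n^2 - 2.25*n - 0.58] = 6.12*n - 2.25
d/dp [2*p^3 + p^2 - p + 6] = 6*p^2 + 2*p - 1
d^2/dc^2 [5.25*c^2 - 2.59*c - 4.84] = 10.5000000000000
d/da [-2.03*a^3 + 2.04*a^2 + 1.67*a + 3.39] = -6.09*a^2 + 4.08*a + 1.67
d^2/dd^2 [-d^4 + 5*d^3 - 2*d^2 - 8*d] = -12*d^2 + 30*d - 4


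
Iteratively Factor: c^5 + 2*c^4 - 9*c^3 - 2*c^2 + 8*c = (c + 4)*(c^4 - 2*c^3 - c^2 + 2*c) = (c - 1)*(c + 4)*(c^3 - c^2 - 2*c) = (c - 2)*(c - 1)*(c + 4)*(c^2 + c) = c*(c - 2)*(c - 1)*(c + 4)*(c + 1)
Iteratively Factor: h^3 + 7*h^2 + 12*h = (h)*(h^2 + 7*h + 12) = h*(h + 4)*(h + 3)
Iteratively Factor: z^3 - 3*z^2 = (z - 3)*(z^2) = z*(z - 3)*(z)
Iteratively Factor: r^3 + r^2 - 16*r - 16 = (r + 4)*(r^2 - 3*r - 4) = (r + 1)*(r + 4)*(r - 4)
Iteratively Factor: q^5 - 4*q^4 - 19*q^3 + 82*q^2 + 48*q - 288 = (q + 2)*(q^4 - 6*q^3 - 7*q^2 + 96*q - 144) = (q - 4)*(q + 2)*(q^3 - 2*q^2 - 15*q + 36) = (q - 4)*(q - 3)*(q + 2)*(q^2 + q - 12) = (q - 4)*(q - 3)*(q + 2)*(q + 4)*(q - 3)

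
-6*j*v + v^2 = v*(-6*j + v)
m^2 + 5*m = m*(m + 5)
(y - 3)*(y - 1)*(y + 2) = y^3 - 2*y^2 - 5*y + 6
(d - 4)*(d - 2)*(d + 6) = d^3 - 28*d + 48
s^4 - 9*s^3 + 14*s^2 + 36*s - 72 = (s - 6)*(s - 3)*(s - 2)*(s + 2)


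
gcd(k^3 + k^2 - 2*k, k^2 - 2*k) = k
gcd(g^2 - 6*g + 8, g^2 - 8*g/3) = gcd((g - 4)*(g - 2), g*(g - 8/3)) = 1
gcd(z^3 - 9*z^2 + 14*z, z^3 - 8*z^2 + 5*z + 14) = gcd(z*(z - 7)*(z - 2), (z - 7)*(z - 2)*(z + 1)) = z^2 - 9*z + 14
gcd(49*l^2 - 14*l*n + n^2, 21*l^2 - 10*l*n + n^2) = 7*l - n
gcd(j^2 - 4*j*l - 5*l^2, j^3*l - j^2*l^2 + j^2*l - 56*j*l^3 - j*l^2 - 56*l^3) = 1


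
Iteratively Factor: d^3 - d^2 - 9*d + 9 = (d - 3)*(d^2 + 2*d - 3) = (d - 3)*(d + 3)*(d - 1)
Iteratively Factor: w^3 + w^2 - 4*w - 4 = (w - 2)*(w^2 + 3*w + 2) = (w - 2)*(w + 1)*(w + 2)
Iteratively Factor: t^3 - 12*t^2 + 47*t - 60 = (t - 3)*(t^2 - 9*t + 20) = (t - 4)*(t - 3)*(t - 5)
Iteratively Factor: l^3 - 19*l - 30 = (l + 2)*(l^2 - 2*l - 15) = (l + 2)*(l + 3)*(l - 5)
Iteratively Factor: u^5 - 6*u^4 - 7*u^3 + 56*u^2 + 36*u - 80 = (u - 5)*(u^4 - u^3 - 12*u^2 - 4*u + 16) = (u - 5)*(u - 1)*(u^3 - 12*u - 16) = (u - 5)*(u - 1)*(u + 2)*(u^2 - 2*u - 8) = (u - 5)*(u - 1)*(u + 2)^2*(u - 4)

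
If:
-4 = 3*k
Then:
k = -4/3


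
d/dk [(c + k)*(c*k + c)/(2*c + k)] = c*(-(c + k)*(k + 1) + (2*c + k)*(c + 2*k + 1))/(2*c + k)^2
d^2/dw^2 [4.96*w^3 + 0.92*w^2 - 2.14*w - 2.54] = 29.76*w + 1.84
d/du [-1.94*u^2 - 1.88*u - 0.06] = -3.88*u - 1.88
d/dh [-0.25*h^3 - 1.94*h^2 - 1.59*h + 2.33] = -0.75*h^2 - 3.88*h - 1.59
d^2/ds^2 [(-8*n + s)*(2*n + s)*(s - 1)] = -12*n + 6*s - 2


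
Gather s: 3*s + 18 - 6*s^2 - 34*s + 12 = -6*s^2 - 31*s + 30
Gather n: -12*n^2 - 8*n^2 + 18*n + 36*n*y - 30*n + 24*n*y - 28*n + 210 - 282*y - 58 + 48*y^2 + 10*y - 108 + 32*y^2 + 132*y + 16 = -20*n^2 + n*(60*y - 40) + 80*y^2 - 140*y + 60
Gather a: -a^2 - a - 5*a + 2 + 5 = -a^2 - 6*a + 7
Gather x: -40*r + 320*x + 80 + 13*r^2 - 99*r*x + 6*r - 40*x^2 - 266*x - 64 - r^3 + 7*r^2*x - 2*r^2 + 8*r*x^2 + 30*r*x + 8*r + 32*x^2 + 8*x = -r^3 + 11*r^2 - 26*r + x^2*(8*r - 8) + x*(7*r^2 - 69*r + 62) + 16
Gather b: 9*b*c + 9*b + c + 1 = b*(9*c + 9) + c + 1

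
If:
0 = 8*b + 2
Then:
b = -1/4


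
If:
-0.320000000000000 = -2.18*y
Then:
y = 0.15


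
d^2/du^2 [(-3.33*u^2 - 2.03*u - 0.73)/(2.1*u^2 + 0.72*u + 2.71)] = (-7.83467999999996*u^3 + 94.39038*u^2 + 62.69382*u - 33.437838)/(9.261*u^6 + 9.5256*u^5 + 39.11922*u^4 + 24.958368*u^3 + 50.482422*u^2 + 15.863256*u + 19.902511)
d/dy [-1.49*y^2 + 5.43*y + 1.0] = 5.43 - 2.98*y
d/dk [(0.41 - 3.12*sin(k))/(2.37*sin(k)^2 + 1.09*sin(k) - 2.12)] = (7.3944*sin(k)^2 - 1.9434*sin(k) + 6.1675)*cos(k)/(5.6169*sin(k)^4 + 5.1666*sin(k)^3 - 8.8607*sin(k)^2 - 4.6216*sin(k) + 4.4944)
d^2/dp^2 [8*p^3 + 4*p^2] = 48*p + 8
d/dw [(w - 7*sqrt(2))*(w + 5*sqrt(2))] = 2*w - 2*sqrt(2)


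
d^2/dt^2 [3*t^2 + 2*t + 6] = 6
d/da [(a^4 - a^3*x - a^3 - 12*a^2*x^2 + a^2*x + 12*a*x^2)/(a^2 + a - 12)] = (-a*(2*a + 1)*(a^3 - a^2*x - a^2 - 12*a*x^2 + a*x + 12*x^2) + (a^2 + a - 12)*(4*a^3 - 3*a^2*x - 3*a^2 - 24*a*x^2 + 2*a*x + 12*x^2))/(a^2 + a - 12)^2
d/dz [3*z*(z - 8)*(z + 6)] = 9*z^2 - 12*z - 144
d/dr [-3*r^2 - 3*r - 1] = -6*r - 3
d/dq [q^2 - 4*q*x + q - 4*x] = 2*q - 4*x + 1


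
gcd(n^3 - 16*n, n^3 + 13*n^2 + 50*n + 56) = n + 4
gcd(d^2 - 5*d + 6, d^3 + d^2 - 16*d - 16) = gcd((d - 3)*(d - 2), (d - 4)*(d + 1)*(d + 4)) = 1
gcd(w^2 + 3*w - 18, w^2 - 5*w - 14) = 1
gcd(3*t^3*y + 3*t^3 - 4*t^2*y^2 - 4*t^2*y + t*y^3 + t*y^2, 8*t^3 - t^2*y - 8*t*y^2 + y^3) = -t + y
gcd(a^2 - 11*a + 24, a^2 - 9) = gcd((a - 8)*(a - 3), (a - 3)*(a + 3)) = a - 3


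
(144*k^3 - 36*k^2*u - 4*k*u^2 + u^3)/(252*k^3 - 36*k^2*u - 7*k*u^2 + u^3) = (-4*k + u)/(-7*k + u)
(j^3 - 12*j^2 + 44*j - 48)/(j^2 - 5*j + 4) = (j^2 - 8*j + 12)/(j - 1)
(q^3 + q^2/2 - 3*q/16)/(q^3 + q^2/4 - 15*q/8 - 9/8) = q*(4*q - 1)/(2*(2*q^2 - q - 3))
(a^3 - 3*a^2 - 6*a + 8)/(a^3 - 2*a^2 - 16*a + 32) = (a^2 + a - 2)/(a^2 + 2*a - 8)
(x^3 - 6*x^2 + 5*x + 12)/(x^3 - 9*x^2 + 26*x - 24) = (x + 1)/(x - 2)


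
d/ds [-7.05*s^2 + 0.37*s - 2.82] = 0.37 - 14.1*s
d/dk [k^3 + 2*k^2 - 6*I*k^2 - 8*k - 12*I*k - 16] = 3*k^2 + k*(4 - 12*I) - 8 - 12*I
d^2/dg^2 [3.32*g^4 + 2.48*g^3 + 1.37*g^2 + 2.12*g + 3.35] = 39.84*g^2 + 14.88*g + 2.74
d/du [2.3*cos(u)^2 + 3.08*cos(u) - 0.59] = -(4.6*cos(u) + 3.08)*sin(u)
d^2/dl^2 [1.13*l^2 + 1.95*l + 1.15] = 2.26000000000000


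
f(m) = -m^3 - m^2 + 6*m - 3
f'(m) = -3*m^2 - 2*m + 6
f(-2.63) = -7.51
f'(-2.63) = -9.49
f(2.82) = -16.46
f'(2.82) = -23.50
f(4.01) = -59.50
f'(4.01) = -50.26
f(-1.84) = -11.20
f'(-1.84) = -0.48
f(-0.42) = -5.62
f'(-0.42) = 6.31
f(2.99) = -20.73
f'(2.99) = -26.80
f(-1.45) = -10.75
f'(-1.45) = 2.59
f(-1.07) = -9.34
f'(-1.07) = 4.71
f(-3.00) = -3.00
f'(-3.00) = -15.00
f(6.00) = -219.00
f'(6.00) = -114.00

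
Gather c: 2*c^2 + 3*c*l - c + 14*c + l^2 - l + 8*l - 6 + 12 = 2*c^2 + c*(3*l + 13) + l^2 + 7*l + 6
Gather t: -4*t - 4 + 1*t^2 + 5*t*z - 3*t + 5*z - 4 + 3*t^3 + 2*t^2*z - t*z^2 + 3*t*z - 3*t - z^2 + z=3*t^3 + t^2*(2*z + 1) + t*(-z^2 + 8*z - 10) - z^2 + 6*z - 8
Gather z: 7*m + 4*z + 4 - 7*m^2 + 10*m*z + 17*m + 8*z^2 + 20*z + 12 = -7*m^2 + 24*m + 8*z^2 + z*(10*m + 24) + 16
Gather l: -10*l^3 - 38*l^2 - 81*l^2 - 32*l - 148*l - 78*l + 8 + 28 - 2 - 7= -10*l^3 - 119*l^2 - 258*l + 27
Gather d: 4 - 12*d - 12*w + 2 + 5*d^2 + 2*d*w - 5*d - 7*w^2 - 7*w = 5*d^2 + d*(2*w - 17) - 7*w^2 - 19*w + 6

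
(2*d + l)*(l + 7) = 2*d*l + 14*d + l^2 + 7*l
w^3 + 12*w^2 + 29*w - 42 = (w - 1)*(w + 6)*(w + 7)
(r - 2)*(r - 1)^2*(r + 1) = r^4 - 3*r^3 + r^2 + 3*r - 2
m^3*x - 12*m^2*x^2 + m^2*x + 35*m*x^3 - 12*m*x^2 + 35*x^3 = (m - 7*x)*(m - 5*x)*(m*x + x)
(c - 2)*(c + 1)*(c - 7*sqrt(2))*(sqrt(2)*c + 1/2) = sqrt(2)*c^4 - 27*c^3/2 - sqrt(2)*c^3 - 11*sqrt(2)*c^2/2 + 27*c^2/2 + 7*sqrt(2)*c/2 + 27*c + 7*sqrt(2)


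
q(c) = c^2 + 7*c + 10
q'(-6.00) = -5.00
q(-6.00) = 4.00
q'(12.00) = 31.00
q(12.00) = 238.00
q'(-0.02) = 6.96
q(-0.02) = 9.86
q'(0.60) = 8.20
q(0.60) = 14.56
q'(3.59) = 14.18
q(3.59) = 48.02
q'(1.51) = 10.02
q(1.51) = 22.85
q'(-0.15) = 6.70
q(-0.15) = 8.97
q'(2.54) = 12.08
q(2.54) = 34.23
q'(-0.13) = 6.74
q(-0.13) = 9.11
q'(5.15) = 17.30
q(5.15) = 72.57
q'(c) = 2*c + 7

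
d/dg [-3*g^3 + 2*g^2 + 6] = g*(4 - 9*g)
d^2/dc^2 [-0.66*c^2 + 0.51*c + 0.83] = -1.32000000000000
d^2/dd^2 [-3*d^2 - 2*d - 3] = -6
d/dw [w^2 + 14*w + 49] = 2*w + 14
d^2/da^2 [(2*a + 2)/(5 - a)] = -24/(a - 5)^3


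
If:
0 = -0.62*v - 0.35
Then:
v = -0.56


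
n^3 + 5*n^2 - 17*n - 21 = (n - 3)*(n + 1)*(n + 7)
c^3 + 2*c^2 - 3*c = c*(c - 1)*(c + 3)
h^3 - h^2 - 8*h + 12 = (h - 2)^2*(h + 3)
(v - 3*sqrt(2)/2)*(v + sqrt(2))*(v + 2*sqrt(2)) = v^3 + 3*sqrt(2)*v^2/2 - 5*v - 6*sqrt(2)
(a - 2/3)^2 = a^2 - 4*a/3 + 4/9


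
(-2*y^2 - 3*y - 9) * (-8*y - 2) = 16*y^3 + 28*y^2 + 78*y + 18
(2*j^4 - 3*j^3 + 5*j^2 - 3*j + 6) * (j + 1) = 2*j^5 - j^4 + 2*j^3 + 2*j^2 + 3*j + 6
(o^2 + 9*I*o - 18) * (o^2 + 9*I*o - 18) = o^4 + 18*I*o^3 - 117*o^2 - 324*I*o + 324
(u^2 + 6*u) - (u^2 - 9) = 6*u + 9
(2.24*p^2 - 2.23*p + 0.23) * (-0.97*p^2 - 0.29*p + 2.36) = -2.1728*p^4 + 1.5135*p^3 + 5.71*p^2 - 5.3295*p + 0.5428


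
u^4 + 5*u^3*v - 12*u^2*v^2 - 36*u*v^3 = u*(u - 3*v)*(u + 2*v)*(u + 6*v)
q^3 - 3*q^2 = q^2*(q - 3)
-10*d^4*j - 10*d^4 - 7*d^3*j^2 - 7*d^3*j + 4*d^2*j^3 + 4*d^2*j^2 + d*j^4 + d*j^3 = (-2*d + j)*(d + j)*(5*d + j)*(d*j + d)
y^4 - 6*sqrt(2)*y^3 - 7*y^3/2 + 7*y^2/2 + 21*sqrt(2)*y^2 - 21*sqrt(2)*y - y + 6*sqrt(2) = (y - 2)*(y - 1)*(y - 1/2)*(y - 6*sqrt(2))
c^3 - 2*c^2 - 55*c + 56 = (c - 8)*(c - 1)*(c + 7)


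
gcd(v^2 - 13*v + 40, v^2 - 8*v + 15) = v - 5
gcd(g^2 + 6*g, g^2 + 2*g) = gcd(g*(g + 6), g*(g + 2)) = g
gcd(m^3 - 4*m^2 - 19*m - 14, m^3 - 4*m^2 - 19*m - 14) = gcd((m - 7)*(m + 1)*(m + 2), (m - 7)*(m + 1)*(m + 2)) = m^3 - 4*m^2 - 19*m - 14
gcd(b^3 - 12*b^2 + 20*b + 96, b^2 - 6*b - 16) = b^2 - 6*b - 16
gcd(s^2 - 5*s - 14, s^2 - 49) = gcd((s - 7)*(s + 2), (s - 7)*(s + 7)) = s - 7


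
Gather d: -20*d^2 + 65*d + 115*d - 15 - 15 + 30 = -20*d^2 + 180*d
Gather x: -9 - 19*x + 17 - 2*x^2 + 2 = -2*x^2 - 19*x + 10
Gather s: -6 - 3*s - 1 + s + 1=-2*s - 6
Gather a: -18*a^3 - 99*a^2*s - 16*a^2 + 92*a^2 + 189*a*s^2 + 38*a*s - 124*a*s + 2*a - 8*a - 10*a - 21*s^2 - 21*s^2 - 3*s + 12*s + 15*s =-18*a^3 + a^2*(76 - 99*s) + a*(189*s^2 - 86*s - 16) - 42*s^2 + 24*s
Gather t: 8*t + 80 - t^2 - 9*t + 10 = -t^2 - t + 90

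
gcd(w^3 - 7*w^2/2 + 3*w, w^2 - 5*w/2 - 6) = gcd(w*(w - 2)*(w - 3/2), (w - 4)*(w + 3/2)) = 1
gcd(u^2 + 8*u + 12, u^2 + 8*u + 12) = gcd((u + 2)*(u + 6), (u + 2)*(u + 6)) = u^2 + 8*u + 12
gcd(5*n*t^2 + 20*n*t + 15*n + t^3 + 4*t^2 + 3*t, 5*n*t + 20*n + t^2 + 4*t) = 5*n + t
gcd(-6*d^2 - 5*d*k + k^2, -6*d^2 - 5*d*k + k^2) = 6*d^2 + 5*d*k - k^2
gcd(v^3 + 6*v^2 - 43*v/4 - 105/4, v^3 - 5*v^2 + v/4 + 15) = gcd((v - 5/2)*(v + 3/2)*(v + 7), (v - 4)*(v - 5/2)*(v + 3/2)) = v^2 - v - 15/4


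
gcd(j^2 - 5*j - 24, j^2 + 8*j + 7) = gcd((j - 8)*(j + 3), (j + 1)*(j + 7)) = 1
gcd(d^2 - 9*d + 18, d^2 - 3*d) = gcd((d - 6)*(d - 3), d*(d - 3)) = d - 3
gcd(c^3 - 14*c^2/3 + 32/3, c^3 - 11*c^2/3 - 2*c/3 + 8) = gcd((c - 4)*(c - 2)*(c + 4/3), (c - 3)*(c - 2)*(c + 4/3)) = c^2 - 2*c/3 - 8/3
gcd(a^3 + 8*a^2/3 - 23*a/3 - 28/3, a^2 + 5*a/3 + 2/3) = a + 1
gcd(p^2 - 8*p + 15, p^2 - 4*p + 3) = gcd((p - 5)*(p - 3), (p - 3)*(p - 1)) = p - 3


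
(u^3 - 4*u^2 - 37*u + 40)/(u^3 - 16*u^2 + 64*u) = (u^2 + 4*u - 5)/(u*(u - 8))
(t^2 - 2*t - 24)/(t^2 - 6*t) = (t + 4)/t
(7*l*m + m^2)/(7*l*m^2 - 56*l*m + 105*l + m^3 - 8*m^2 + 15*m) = m/(m^2 - 8*m + 15)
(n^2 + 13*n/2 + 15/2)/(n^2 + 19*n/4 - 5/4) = 2*(2*n + 3)/(4*n - 1)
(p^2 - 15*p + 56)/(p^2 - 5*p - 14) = (p - 8)/(p + 2)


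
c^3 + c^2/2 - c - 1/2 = (c - 1)*(c + 1/2)*(c + 1)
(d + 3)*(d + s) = d^2 + d*s + 3*d + 3*s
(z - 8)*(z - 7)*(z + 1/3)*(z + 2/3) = z^4 - 14*z^3 + 371*z^2/9 + 158*z/3 + 112/9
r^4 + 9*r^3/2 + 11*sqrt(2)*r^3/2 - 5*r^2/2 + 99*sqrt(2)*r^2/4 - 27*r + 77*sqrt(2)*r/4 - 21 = (r + 1)*(r + 7/2)*(r - sqrt(2)/2)*(r + 6*sqrt(2))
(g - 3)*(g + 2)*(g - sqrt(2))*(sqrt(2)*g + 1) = sqrt(2)*g^4 - sqrt(2)*g^3 - g^3 - 7*sqrt(2)*g^2 + g^2 + sqrt(2)*g + 6*g + 6*sqrt(2)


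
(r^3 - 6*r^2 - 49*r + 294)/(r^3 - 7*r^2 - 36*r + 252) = (r + 7)/(r + 6)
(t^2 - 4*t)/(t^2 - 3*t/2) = 2*(t - 4)/(2*t - 3)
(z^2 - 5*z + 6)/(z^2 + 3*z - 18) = (z - 2)/(z + 6)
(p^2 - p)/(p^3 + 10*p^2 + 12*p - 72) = p*(p - 1)/(p^3 + 10*p^2 + 12*p - 72)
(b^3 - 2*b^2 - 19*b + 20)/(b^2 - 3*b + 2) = (b^2 - b - 20)/(b - 2)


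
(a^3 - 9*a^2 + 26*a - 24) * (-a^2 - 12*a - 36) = -a^5 - 3*a^4 + 46*a^3 + 36*a^2 - 648*a + 864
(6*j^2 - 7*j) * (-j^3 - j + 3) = -6*j^5 + 7*j^4 - 6*j^3 + 25*j^2 - 21*j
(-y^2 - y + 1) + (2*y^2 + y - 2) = y^2 - 1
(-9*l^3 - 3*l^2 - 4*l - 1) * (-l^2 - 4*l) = 9*l^5 + 39*l^4 + 16*l^3 + 17*l^2 + 4*l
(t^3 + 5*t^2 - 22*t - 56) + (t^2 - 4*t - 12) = t^3 + 6*t^2 - 26*t - 68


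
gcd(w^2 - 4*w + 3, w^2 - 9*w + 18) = w - 3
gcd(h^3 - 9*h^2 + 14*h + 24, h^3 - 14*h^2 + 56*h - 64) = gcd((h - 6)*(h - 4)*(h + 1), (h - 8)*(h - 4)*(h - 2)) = h - 4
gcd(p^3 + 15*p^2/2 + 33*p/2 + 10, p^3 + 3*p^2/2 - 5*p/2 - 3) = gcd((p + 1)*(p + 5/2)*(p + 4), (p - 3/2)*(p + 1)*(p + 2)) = p + 1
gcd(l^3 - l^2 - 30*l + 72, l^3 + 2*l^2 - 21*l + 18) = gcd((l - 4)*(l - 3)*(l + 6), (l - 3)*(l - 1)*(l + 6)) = l^2 + 3*l - 18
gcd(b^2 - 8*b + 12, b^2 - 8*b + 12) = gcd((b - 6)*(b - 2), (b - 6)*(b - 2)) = b^2 - 8*b + 12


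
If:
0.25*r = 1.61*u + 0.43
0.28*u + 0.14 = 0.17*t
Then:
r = 6.44*u + 1.72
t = 1.64705882352941*u + 0.823529411764706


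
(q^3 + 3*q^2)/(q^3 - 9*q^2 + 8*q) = q*(q + 3)/(q^2 - 9*q + 8)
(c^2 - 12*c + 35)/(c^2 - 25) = (c - 7)/(c + 5)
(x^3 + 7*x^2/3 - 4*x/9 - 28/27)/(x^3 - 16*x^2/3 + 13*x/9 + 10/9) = (9*x^2 + 27*x + 14)/(3*(3*x^2 - 14*x - 5))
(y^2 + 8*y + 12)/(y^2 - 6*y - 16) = (y + 6)/(y - 8)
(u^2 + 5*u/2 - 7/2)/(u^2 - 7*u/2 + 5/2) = (2*u + 7)/(2*u - 5)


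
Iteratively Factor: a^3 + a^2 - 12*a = (a - 3)*(a^2 + 4*a) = (a - 3)*(a + 4)*(a)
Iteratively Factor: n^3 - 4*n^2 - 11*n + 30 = (n - 5)*(n^2 + n - 6) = (n - 5)*(n - 2)*(n + 3)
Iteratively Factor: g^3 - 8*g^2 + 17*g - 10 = (g - 2)*(g^2 - 6*g + 5) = (g - 2)*(g - 1)*(g - 5)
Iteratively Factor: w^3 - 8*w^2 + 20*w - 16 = (w - 2)*(w^2 - 6*w + 8) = (w - 4)*(w - 2)*(w - 2)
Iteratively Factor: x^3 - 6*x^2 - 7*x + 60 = (x - 4)*(x^2 - 2*x - 15) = (x - 4)*(x + 3)*(x - 5)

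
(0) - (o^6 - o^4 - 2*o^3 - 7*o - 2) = -o^6 + o^4 + 2*o^3 + 7*o + 2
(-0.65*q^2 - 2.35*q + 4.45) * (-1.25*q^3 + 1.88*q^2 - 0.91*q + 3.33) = 0.8125*q^5 + 1.7155*q^4 - 9.389*q^3 + 8.34*q^2 - 11.875*q + 14.8185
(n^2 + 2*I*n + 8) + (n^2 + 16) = 2*n^2 + 2*I*n + 24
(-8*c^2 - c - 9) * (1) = -8*c^2 - c - 9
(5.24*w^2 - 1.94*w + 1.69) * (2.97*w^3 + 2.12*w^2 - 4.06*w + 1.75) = 15.5628*w^5 + 5.347*w^4 - 20.3679*w^3 + 20.6292*w^2 - 10.2564*w + 2.9575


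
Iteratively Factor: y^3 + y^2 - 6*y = (y + 3)*(y^2 - 2*y) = (y - 2)*(y + 3)*(y)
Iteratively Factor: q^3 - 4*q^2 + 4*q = (q - 2)*(q^2 - 2*q) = (q - 2)^2*(q)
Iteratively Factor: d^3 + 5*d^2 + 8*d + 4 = (d + 2)*(d^2 + 3*d + 2) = (d + 2)^2*(d + 1)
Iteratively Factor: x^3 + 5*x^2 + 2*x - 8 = (x - 1)*(x^2 + 6*x + 8) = (x - 1)*(x + 4)*(x + 2)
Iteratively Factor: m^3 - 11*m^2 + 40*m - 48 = (m - 4)*(m^2 - 7*m + 12) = (m - 4)^2*(m - 3)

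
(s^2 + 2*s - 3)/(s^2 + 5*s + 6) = (s - 1)/(s + 2)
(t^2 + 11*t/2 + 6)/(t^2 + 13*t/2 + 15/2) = (t + 4)/(t + 5)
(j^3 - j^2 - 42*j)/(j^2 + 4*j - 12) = j*(j - 7)/(j - 2)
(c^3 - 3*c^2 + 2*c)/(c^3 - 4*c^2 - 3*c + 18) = c*(c^2 - 3*c + 2)/(c^3 - 4*c^2 - 3*c + 18)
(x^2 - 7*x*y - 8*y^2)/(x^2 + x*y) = (x - 8*y)/x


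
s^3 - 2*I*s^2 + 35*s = s*(s - 7*I)*(s + 5*I)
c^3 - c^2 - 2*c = c*(c - 2)*(c + 1)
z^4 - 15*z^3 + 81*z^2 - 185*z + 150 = (z - 5)^2*(z - 3)*(z - 2)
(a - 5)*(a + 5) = a^2 - 25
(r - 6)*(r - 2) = r^2 - 8*r + 12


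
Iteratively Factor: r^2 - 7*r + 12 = (r - 4)*(r - 3)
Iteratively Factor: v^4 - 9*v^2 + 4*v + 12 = (v + 1)*(v^3 - v^2 - 8*v + 12) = (v - 2)*(v + 1)*(v^2 + v - 6) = (v - 2)^2*(v + 1)*(v + 3)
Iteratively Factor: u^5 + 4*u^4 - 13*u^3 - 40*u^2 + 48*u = (u - 3)*(u^4 + 7*u^3 + 8*u^2 - 16*u) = (u - 3)*(u + 4)*(u^3 + 3*u^2 - 4*u) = u*(u - 3)*(u + 4)*(u^2 + 3*u - 4) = u*(u - 3)*(u - 1)*(u + 4)*(u + 4)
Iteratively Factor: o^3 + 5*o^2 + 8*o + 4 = (o + 1)*(o^2 + 4*o + 4) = (o + 1)*(o + 2)*(o + 2)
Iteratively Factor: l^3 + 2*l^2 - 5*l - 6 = (l + 3)*(l^2 - l - 2) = (l + 1)*(l + 3)*(l - 2)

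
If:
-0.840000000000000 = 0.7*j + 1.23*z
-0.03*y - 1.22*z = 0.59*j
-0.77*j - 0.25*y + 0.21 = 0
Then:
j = -4.11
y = 13.49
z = 1.65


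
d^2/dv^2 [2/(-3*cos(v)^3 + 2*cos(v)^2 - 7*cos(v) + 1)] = 2*((-37*cos(v) + 16*cos(2*v) - 27*cos(3*v))*(3*cos(v)^3 - 2*cos(v)^2 + 7*cos(v) - 1)/4 - 2*(9*cos(v)^2 - 4*cos(v) + 7)^2*sin(v)^2)/(3*cos(v)^3 - 2*cos(v)^2 + 7*cos(v) - 1)^3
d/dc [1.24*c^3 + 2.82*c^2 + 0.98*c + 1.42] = 3.72*c^2 + 5.64*c + 0.98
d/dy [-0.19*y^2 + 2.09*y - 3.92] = 2.09 - 0.38*y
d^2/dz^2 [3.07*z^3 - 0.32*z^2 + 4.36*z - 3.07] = 18.42*z - 0.64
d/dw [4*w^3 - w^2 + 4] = 2*w*(6*w - 1)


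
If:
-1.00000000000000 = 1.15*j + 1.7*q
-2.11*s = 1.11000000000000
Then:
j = -1.47826086956522*q - 0.869565217391304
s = -0.53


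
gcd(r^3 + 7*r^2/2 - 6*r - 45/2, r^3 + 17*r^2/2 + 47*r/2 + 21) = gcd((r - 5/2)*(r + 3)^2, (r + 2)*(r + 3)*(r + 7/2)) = r + 3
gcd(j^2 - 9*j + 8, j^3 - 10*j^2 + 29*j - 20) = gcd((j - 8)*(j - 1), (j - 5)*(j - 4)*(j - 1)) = j - 1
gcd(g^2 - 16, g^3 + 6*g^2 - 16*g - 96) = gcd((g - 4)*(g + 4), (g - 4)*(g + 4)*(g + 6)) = g^2 - 16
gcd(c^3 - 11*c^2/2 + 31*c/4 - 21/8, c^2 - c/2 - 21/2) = c - 7/2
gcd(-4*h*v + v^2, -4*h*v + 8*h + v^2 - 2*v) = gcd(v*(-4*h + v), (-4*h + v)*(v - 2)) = -4*h + v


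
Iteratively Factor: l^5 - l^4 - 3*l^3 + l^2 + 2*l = (l)*(l^4 - l^3 - 3*l^2 + l + 2) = l*(l + 1)*(l^3 - 2*l^2 - l + 2) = l*(l - 1)*(l + 1)*(l^2 - l - 2) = l*(l - 1)*(l + 1)^2*(l - 2)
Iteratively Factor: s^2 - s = (s)*(s - 1)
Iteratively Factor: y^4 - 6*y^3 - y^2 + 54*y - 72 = (y - 4)*(y^3 - 2*y^2 - 9*y + 18) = (y - 4)*(y - 3)*(y^2 + y - 6) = (y - 4)*(y - 3)*(y + 3)*(y - 2)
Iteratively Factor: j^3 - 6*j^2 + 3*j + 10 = (j - 5)*(j^2 - j - 2) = (j - 5)*(j + 1)*(j - 2)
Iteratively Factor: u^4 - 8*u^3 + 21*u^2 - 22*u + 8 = (u - 2)*(u^3 - 6*u^2 + 9*u - 4) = (u - 4)*(u - 2)*(u^2 - 2*u + 1) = (u - 4)*(u - 2)*(u - 1)*(u - 1)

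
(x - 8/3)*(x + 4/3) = x^2 - 4*x/3 - 32/9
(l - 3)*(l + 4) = l^2 + l - 12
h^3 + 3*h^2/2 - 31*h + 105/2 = (h - 3)*(h - 5/2)*(h + 7)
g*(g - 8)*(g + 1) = g^3 - 7*g^2 - 8*g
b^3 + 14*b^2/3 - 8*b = b*(b - 4/3)*(b + 6)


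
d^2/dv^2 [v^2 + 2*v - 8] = 2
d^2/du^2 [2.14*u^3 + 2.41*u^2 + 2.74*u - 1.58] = 12.84*u + 4.82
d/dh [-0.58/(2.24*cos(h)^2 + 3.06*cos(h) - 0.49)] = -(2.5984*cos(h) + 1.7748)*sin(h)/(2.24*cos(h)^2 + 3.06*cos(h) - 0.49)^2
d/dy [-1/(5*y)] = 1/(5*y^2)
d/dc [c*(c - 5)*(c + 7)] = 3*c^2 + 4*c - 35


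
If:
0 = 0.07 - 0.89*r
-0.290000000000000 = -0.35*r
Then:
No Solution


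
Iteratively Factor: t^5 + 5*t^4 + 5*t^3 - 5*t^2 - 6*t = (t + 1)*(t^4 + 4*t^3 + t^2 - 6*t) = (t - 1)*(t + 1)*(t^3 + 5*t^2 + 6*t) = t*(t - 1)*(t + 1)*(t^2 + 5*t + 6) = t*(t - 1)*(t + 1)*(t + 3)*(t + 2)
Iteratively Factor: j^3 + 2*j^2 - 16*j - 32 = (j + 4)*(j^2 - 2*j - 8) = (j + 2)*(j + 4)*(j - 4)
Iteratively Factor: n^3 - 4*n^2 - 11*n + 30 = (n + 3)*(n^2 - 7*n + 10) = (n - 5)*(n + 3)*(n - 2)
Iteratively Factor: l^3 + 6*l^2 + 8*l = (l + 2)*(l^2 + 4*l) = (l + 2)*(l + 4)*(l)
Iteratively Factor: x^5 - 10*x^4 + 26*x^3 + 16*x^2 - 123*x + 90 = (x + 2)*(x^4 - 12*x^3 + 50*x^2 - 84*x + 45) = (x - 1)*(x + 2)*(x^3 - 11*x^2 + 39*x - 45) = (x - 5)*(x - 1)*(x + 2)*(x^2 - 6*x + 9) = (x - 5)*(x - 3)*(x - 1)*(x + 2)*(x - 3)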